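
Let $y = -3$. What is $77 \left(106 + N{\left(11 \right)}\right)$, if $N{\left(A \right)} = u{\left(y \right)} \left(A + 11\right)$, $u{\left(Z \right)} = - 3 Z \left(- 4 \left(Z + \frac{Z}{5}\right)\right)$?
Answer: $\frac{1138522}{5} \approx 2.277 \cdot 10^{5}$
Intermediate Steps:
$u{\left(Z \right)} = \frac{72 Z^{2}}{5}$ ($u{\left(Z \right)} = - 3 Z \left(- 4 \left(Z + Z \frac{1}{5}\right)\right) = - 3 Z \left(- 4 \left(Z + \frac{Z}{5}\right)\right) = - 3 Z \left(- 4 \frac{6 Z}{5}\right) = - 3 Z \left(- \frac{24 Z}{5}\right) = \frac{72 Z^{2}}{5}$)
$N{\left(A \right)} = \frac{7128}{5} + \frac{648 A}{5}$ ($N{\left(A \right)} = \frac{72 \left(-3\right)^{2}}{5} \left(A + 11\right) = \frac{72}{5} \cdot 9 \left(11 + A\right) = \frac{648 \left(11 + A\right)}{5} = \frac{7128}{5} + \frac{648 A}{5}$)
$77 \left(106 + N{\left(11 \right)}\right) = 77 \left(106 + \left(\frac{7128}{5} + \frac{648}{5} \cdot 11\right)\right) = 77 \left(106 + \left(\frac{7128}{5} + \frac{7128}{5}\right)\right) = 77 \left(106 + \frac{14256}{5}\right) = 77 \cdot \frac{14786}{5} = \frac{1138522}{5}$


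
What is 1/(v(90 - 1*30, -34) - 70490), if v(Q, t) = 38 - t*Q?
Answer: -1/68412 ≈ -1.4617e-5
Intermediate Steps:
v(Q, t) = 38 - Q*t
1/(v(90 - 1*30, -34) - 70490) = 1/((38 - 1*(90 - 1*30)*(-34)) - 70490) = 1/((38 - 1*(90 - 30)*(-34)) - 70490) = 1/((38 - 1*60*(-34)) - 70490) = 1/((38 + 2040) - 70490) = 1/(2078 - 70490) = 1/(-68412) = -1/68412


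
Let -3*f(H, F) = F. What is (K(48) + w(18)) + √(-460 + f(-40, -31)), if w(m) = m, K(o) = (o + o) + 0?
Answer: 114 + I*√4047/3 ≈ 114.0 + 21.205*I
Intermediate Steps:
K(o) = 2*o (K(o) = 2*o + 0 = 2*o)
f(H, F) = -F/3
(K(48) + w(18)) + √(-460 + f(-40, -31)) = (2*48 + 18) + √(-460 - ⅓*(-31)) = (96 + 18) + √(-460 + 31/3) = 114 + √(-1349/3) = 114 + I*√4047/3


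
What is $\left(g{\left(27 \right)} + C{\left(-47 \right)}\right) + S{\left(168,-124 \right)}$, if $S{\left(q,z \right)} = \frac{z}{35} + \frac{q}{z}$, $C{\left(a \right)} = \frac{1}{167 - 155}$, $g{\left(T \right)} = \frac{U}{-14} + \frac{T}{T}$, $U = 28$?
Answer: $- \frac{75703}{13020} \approx -5.8144$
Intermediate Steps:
$g{\left(T \right)} = -1$ ($g{\left(T \right)} = \frac{28}{-14} + \frac{T}{T} = 28 \left(- \frac{1}{14}\right) + 1 = -2 + 1 = -1$)
$C{\left(a \right)} = \frac{1}{12}$
$S{\left(q,z \right)} = \frac{z}{35} + \frac{q}{z}$ ($S{\left(q,z \right)} = z \frac{1}{35} + \frac{q}{z} = \frac{z}{35} + \frac{q}{z}$)
$\left(g{\left(27 \right)} + C{\left(-47 \right)}\right) + S{\left(168,-124 \right)} = \left(-1 + \frac{1}{12}\right) + \left(\frac{1}{35} \left(-124\right) + \frac{168}{-124}\right) = - \frac{11}{12} + \left(- \frac{124}{35} + 168 \left(- \frac{1}{124}\right)\right) = - \frac{11}{12} - \frac{5314}{1085} = - \frac{75703}{13020}$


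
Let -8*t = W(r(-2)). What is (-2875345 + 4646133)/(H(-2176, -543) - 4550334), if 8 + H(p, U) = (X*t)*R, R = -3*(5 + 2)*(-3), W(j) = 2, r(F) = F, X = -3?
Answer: -7083152/18201179 ≈ -0.38916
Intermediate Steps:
t = -¼ (t = -⅛*2 = -¼ ≈ -0.25000)
R = 63 (R = -21*(-3) = -3*(-21) = 63)
H(p, U) = 157/4 (H(p, U) = -8 - 3*(-¼)*63 = -8 + (¾)*63 = -8 + 189/4 = 157/4)
(-2875345 + 4646133)/(H(-2176, -543) - 4550334) = (-2875345 + 4646133)/(157/4 - 4550334) = 1770788/(-18201179/4) = 1770788*(-4/18201179) = -7083152/18201179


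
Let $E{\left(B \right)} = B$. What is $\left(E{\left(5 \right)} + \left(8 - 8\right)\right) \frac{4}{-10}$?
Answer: $-2$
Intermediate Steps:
$\left(E{\left(5 \right)} + \left(8 - 8\right)\right) \frac{4}{-10} = \left(5 + \left(8 - 8\right)\right) \frac{4}{-10} = \left(5 + \left(8 - 8\right)\right) 4 \left(- \frac{1}{10}\right) = \left(5 + 0\right) \left(- \frac{2}{5}\right) = 5 \left(- \frac{2}{5}\right) = -2$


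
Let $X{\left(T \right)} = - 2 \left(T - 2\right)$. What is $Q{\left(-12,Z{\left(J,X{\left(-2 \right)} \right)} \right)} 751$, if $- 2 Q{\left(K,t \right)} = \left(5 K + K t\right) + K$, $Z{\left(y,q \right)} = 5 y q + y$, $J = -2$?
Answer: $-342456$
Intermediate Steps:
$X{\left(T \right)} = 4 - 2 T$ ($X{\left(T \right)} = - 2 \left(-2 + T\right) = 4 - 2 T$)
$Z{\left(y,q \right)} = y + 5 q y$ ($Z{\left(y,q \right)} = 5 q y + y = y + 5 q y$)
$Q{\left(K,t \right)} = - 3 K - \frac{K t}{2}$ ($Q{\left(K,t \right)} = - \frac{\left(5 K + K t\right) + K}{2} = - \frac{6 K + K t}{2} = - 3 K - \frac{K t}{2}$)
$Q{\left(-12,Z{\left(J,X{\left(-2 \right)} \right)} \right)} 751 = \left(- \frac{1}{2}\right) \left(-12\right) \left(6 - 2 \left(1 + 5 \left(4 - -4\right)\right)\right) 751 = \left(- \frac{1}{2}\right) \left(-12\right) \left(6 - 2 \left(1 + 5 \left(4 + 4\right)\right)\right) 751 = \left(- \frac{1}{2}\right) \left(-12\right) \left(6 - 2 \left(1 + 5 \cdot 8\right)\right) 751 = \left(- \frac{1}{2}\right) \left(-12\right) \left(6 - 2 \left(1 + 40\right)\right) 751 = \left(- \frac{1}{2}\right) \left(-12\right) \left(6 - 82\right) 751 = \left(- \frac{1}{2}\right) \left(-12\right) \left(-76\right) 751 = \left(-456\right) 751 = -342456$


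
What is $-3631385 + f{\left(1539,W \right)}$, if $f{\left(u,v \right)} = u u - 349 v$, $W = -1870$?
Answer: $-610234$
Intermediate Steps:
$f{\left(u,v \right)} = u^{2} - 349 v$
$-3631385 + f{\left(1539,W \right)} = -3631385 - \left(-652630 - 1539^{2}\right) = -3631385 + \left(2368521 + 652630\right) = -3631385 + 3021151 = -610234$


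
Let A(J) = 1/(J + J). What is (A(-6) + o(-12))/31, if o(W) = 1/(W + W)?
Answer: -1/248 ≈ -0.0040323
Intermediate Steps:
o(W) = 1/(2*W)
A(J) = 1/(2*J)
(A(-6) + o(-12))/31 = ((½)/(-6) + (½)/(-12))/31 = ((½)*(-⅙) + (½)*(-1/12))/31 = (-1/12 - 1/24)/31 = (1/31)*(-⅛) = -1/248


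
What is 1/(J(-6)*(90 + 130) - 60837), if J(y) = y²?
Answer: -1/52917 ≈ -1.8898e-5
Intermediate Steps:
1/(J(-6)*(90 + 130) - 60837) = 1/((-6)²*(90 + 130) - 60837) = 1/(36*220 - 60837) = 1/(7920 - 60837) = 1/(-52917) = -1/52917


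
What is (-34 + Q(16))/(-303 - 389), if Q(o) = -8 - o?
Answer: 29/346 ≈ 0.083815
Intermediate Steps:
(-34 + Q(16))/(-303 - 389) = (-34 + (-8 - 1*16))/(-303 - 389) = (-34 + (-8 - 16))/(-692) = (-34 - 24)*(-1/692) = -58*(-1/692) = 29/346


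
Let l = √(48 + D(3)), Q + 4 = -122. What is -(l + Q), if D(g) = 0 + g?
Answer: 126 - √51 ≈ 118.86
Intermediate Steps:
Q = -126 (Q = -4 - 122 = -126)
D(g) = g
l = √51 (l = √(48 + 3) = √51 ≈ 7.1414)
-(l + Q) = -(√51 - 126) = -(-126 + √51) = 126 - √51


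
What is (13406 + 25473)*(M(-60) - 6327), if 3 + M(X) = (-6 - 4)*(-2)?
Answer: -245326490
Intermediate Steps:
M(X) = 17 (M(X) = -3 + (-6 - 4)*(-2) = -3 - 10*(-2) = -3 + 20 = 17)
(13406 + 25473)*(M(-60) - 6327) = (13406 + 25473)*(17 - 6327) = 38879*(-6310) = -245326490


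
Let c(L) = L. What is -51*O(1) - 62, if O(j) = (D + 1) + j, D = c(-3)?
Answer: -11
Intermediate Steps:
D = -3
O(j) = -2 + j (O(j) = (-3 + 1) + j = -2 + j)
-51*O(1) - 62 = -51*(-2 + 1) - 62 = -51*(-1) - 62 = 51 - 62 = -11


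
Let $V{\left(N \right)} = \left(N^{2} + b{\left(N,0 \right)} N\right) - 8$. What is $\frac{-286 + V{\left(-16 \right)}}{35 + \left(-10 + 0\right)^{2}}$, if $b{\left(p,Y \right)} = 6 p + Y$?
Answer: $\frac{1498}{135} \approx 11.096$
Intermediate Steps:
$b{\left(p,Y \right)} = Y + 6 p$
$V{\left(N \right)} = -8 + 7 N^{2}$ ($V{\left(N \right)} = \left(N^{2} + \left(0 + 6 N\right) N\right) - 8 = \left(N^{2} + 6 N N\right) - 8 = \left(N^{2} + 6 N^{2}\right) - 8 = 7 N^{2} - 8 = -8 + 7 N^{2}$)
$\frac{-286 + V{\left(-16 \right)}}{35 + \left(-10 + 0\right)^{2}} = \frac{-286 - \left(8 - 7 \left(-16\right)^{2}\right)}{35 + \left(-10 + 0\right)^{2}} = \frac{-286 + \left(-8 + 7 \cdot 256\right)}{35 + \left(-10\right)^{2}} = \frac{-286 + \left(-8 + 1792\right)}{35 + 100} = \frac{-286 + 1784}{135} = 1498 \cdot \frac{1}{135} = \frac{1498}{135}$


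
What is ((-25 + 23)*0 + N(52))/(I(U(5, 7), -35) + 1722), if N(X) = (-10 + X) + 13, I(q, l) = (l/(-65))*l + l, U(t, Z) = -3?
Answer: 715/21686 ≈ 0.032971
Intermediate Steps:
I(q, l) = l - l²/65 (I(q, l) = (l*(-1/65))*l + l = (-l/65)*l + l = -l²/65 + l = l - l²/65)
N(X) = 3 + X
((-25 + 23)*0 + N(52))/(I(U(5, 7), -35) + 1722) = ((-25 + 23)*0 + (3 + 52))/((1/65)*(-35)*(65 - 1*(-35)) + 1722) = (-2*0 + 55)/((1/65)*(-35)*(65 + 35) + 1722) = (0 + 55)/((1/65)*(-35)*100 + 1722) = 55/(-700/13 + 1722) = 55/(21686/13) = 55*(13/21686) = 715/21686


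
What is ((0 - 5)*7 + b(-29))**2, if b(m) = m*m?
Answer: 649636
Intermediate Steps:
b(m) = m**2
((0 - 5)*7 + b(-29))**2 = ((0 - 5)*7 + (-29)**2)**2 = (-5*7 + 841)**2 = (-35 + 841)**2 = 806**2 = 649636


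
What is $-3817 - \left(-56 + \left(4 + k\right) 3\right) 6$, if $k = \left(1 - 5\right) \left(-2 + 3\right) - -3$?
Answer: $-3535$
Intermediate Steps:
$k = -1$ ($k = \left(1 - 5\right) 1 + 3 = \left(-4\right) 1 + 3 = -4 + 3 = -1$)
$-3817 - \left(-56 + \left(4 + k\right) 3\right) 6 = -3817 - \left(-56 + \left(4 - 1\right) 3\right) 6 = -3817 - \left(-56 + 3 \cdot 3\right) 6 = -3817 - \left(-56 + 9\right) 6 = -3817 - \left(-47\right) 6 = -3817 - -282 = -3817 + 282 = -3535$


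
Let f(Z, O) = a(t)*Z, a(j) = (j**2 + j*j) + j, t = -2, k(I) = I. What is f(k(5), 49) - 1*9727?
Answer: -9697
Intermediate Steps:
a(j) = j + 2*j**2 (a(j) = (j**2 + j**2) + j = 2*j**2 + j = j + 2*j**2)
f(Z, O) = 6*Z (f(Z, O) = (-2*(1 + 2*(-2)))*Z = (-2*(1 - 4))*Z = (-2*(-3))*Z = 6*Z)
f(k(5), 49) - 1*9727 = 6*5 - 1*9727 = 30 - 9727 = -9697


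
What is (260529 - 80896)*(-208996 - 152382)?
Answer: -64915414274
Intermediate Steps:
(260529 - 80896)*(-208996 - 152382) = 179633*(-361378) = -64915414274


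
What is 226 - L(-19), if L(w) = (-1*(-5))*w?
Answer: 321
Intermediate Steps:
L(w) = 5*w
226 - L(-19) = 226 - 5*(-19) = 226 - 1*(-95) = 226 + 95 = 321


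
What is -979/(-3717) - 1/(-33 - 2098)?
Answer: 2089966/7920927 ≈ 0.26385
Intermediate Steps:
-979/(-3717) - 1/(-33 - 2098) = -979*(-1/3717) - 1/(-2131) = 979/3717 - 1*(-1/2131) = 979/3717 + 1/2131 = 2089966/7920927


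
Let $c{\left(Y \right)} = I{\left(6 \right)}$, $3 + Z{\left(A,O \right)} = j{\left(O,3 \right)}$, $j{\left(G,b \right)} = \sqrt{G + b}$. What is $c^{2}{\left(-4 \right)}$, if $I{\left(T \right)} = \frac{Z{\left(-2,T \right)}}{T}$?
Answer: $0$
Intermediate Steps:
$Z{\left(A,O \right)} = -3 + \sqrt{3 + O}$ ($Z{\left(A,O \right)} = -3 + \sqrt{O + 3} = -3 + \sqrt{3 + O}$)
$I{\left(T \right)} = \frac{-3 + \sqrt{3 + T}}{T}$
$c{\left(Y \right)} = 0$ ($c{\left(Y \right)} = \frac{-3 + \sqrt{3 + 6}}{6} = \frac{-3 + \sqrt{9}}{6} = \frac{-3 + 3}{6} = \frac{1}{6} \cdot 0 = 0$)
$c^{2}{\left(-4 \right)} = 0^{2} = 0$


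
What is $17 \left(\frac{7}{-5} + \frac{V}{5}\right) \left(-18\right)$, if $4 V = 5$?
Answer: $\frac{3519}{10} \approx 351.9$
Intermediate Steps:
$V = \frac{5}{4}$ ($V = \frac{1}{4} \cdot 5 = \frac{5}{4} \approx 1.25$)
$17 \left(\frac{7}{-5} + \frac{V}{5}\right) \left(-18\right) = 17 \left(\frac{7}{-5} + \frac{5}{4 \cdot 5}\right) \left(-18\right) = 17 \left(7 \left(- \frac{1}{5}\right) + \frac{5}{4} \cdot \frac{1}{5}\right) \left(-18\right) = 17 \left(- \frac{7}{5} + \frac{1}{4}\right) \left(-18\right) = 17 \left(- \frac{23}{20}\right) \left(-18\right) = \left(- \frac{391}{20}\right) \left(-18\right) = \frac{3519}{10}$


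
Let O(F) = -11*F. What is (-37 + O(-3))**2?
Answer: 16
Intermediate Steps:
(-37 + O(-3))**2 = (-37 - 11*(-3))**2 = (-37 + 33)**2 = (-4)**2 = 16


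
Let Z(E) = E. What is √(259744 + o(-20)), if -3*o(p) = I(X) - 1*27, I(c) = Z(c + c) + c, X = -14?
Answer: 9*√3207 ≈ 509.67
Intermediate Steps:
I(c) = 3*c (I(c) = (c + c) + c = 2*c + c = 3*c)
o(p) = 23 (o(p) = -(3*(-14) - 1*27)/3 = -(-42 - 27)/3 = -⅓*(-69) = 23)
√(259744 + o(-20)) = √(259744 + 23) = √259767 = 9*√3207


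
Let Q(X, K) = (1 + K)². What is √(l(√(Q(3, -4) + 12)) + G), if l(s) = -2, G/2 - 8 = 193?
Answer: 20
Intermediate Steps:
G = 402 (G = 16 + 2*193 = 16 + 386 = 402)
√(l(√(Q(3, -4) + 12)) + G) = √(-2 + 402) = √400 = 20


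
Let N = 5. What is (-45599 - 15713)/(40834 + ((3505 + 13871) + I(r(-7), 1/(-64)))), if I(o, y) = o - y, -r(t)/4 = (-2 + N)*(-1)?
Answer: -3923968/3726209 ≈ -1.0531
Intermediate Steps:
r(t) = 12 (r(t) = -4*(-2 + 5)*(-1) = -12*(-1) = -4*(-3) = 12)
(-45599 - 15713)/(40834 + ((3505 + 13871) + I(r(-7), 1/(-64)))) = (-45599 - 15713)/(40834 + ((3505 + 13871) + (12 - 1/(-64)))) = -61312/(40834 + (17376 + (12 - 1*(-1/64)))) = -61312/(40834 + (17376 + (12 + 1/64))) = -61312/(40834 + (17376 + 769/64)) = -61312/(40834 + 1112833/64) = -61312/3726209/64 = -61312*64/3726209 = -3923968/3726209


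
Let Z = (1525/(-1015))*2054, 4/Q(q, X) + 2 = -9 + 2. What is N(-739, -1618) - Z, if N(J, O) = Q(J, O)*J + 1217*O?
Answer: -3591318364/1827 ≈ -1.9657e+6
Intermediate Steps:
Q(q, X) = -4/9 (Q(q, X) = 4/(-2 + (-9 + 2)) = 4/(-2 - 7) = 4/(-9) = 4*(-1/9) = -4/9)
N(J, O) = 1217*O - 4*J/9 (N(J, O) = -4*J/9 + 1217*O = 1217*O - 4*J/9)
Z = -626470/203 (Z = (1525*(-1/1015))*2054 = -305/203*2054 = -626470/203 ≈ -3086.1)
N(-739, -1618) - Z = (1217*(-1618) - 4/9*(-739)) - 1*(-626470/203) = (-1969106 + 2956/9) + 626470/203 = -17718998/9 + 626470/203 = -3591318364/1827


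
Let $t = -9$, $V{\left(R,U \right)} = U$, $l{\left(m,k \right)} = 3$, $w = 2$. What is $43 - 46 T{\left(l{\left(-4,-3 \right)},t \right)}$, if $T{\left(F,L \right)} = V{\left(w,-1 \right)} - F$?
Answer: $227$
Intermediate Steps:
$T{\left(F,L \right)} = -1 - F$
$43 - 46 T{\left(l{\left(-4,-3 \right)},t \right)} = 43 - 46 \left(-1 - 3\right) = 43 - -184 = 43 + 184 = 227$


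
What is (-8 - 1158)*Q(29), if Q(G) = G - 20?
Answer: -10494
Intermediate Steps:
Q(G) = -20 + G
(-8 - 1158)*Q(29) = (-8 - 1158)*(-20 + 29) = -1166*9 = -10494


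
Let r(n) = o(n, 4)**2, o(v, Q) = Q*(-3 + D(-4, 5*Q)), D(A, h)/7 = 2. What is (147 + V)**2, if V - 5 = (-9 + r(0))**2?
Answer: 13789941137361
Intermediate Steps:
D(A, h) = 14 (D(A, h) = 7*2 = 14)
o(v, Q) = 11*Q (o(v, Q) = Q*(-3 + 14) = Q*11 = 11*Q)
r(n) = 1936 (r(n) = (11*4)**2 = 44**2 = 1936)
V = 3713334 (V = 5 + (-9 + 1936)**2 = 5 + 1927**2 = 5 + 3713329 = 3713334)
(147 + V)**2 = (147 + 3713334)**2 = 3713481**2 = 13789941137361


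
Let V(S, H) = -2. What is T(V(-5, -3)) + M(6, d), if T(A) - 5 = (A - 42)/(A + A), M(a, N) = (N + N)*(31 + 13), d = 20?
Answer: 1776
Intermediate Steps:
M(a, N) = 88*N (M(a, N) = (2*N)*44 = 88*N)
T(A) = 5 + (-42 + A)/(2*A) (T(A) = 5 + (A - 42)/(A + A) = 5 + (-42 + A)/((2*A)) = 5 + (-42 + A)*(1/(2*A)) = 5 + (-42 + A)/(2*A))
T(V(-5, -3)) + M(6, d) = (11/2 - 21/(-2)) + 88*20 = (11/2 - 21*(-½)) + 1760 = (11/2 + 21/2) + 1760 = 16 + 1760 = 1776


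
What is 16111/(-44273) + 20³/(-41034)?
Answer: -507641387/908349141 ≈ -0.55886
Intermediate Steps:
16111/(-44273) + 20³/(-41034) = 16111*(-1/44273) + 8000*(-1/41034) = -16111/44273 - 4000/20517 = -507641387/908349141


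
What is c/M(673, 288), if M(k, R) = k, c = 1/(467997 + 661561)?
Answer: 1/760192534 ≈ 1.3155e-9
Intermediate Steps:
c = 1/1129558 ≈ 8.8530e-7
c/M(673, 288) = (1/1129558)/673 = (1/1129558)*(1/673) = 1/760192534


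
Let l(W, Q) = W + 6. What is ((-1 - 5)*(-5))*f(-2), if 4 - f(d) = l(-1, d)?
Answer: -30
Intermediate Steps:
l(W, Q) = 6 + W
f(d) = -1 (f(d) = 4 - (6 - 1) = 4 - 1*5 = 4 - 5 = -1)
((-1 - 5)*(-5))*f(-2) = ((-1 - 5)*(-5))*(-1) = -6*(-5)*(-1) = 30*(-1) = -30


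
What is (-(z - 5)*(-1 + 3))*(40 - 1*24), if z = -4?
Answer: 288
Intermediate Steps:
(-(z - 5)*(-1 + 3))*(40 - 1*24) = (-(-4 - 5)*(-1 + 3))*(40 - 1*24) = (-(-9)*2)*(40 - 24) = -1*(-18)*16 = 18*16 = 288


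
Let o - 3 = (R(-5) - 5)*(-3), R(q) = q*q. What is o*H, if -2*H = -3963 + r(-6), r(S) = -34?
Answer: -227829/2 ≈ -1.1391e+5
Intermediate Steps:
R(q) = q**2
o = -57 (o = 3 + ((-5)**2 - 5)*(-3) = 3 + (25 - 5)*(-3) = 3 + 20*(-3) = 3 - 60 = -57)
H = 3997/2 (H = -(-3963 - 34)/2 = -1/2*(-3997) = 3997/2 ≈ 1998.5)
o*H = -57*3997/2 = -227829/2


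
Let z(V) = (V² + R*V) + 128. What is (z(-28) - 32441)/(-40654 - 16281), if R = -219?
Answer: 25397/56935 ≈ 0.44607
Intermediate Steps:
z(V) = 128 + V² - 219*V (z(V) = (V² - 219*V) + 128 = 128 + V² - 219*V)
(z(-28) - 32441)/(-40654 - 16281) = ((128 + (-28)² - 219*(-28)) - 32441)/(-40654 - 16281) = ((128 + 784 + 6132) - 32441)/(-56935) = (7044 - 32441)*(-1/56935) = -25397*(-1/56935) = 25397/56935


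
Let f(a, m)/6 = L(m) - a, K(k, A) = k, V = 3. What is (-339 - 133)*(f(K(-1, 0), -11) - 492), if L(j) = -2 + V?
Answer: 226560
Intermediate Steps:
L(j) = 1 (L(j) = -2 + 3 = 1)
f(a, m) = 6 - 6*a (f(a, m) = 6*(1 - a) = 6 - 6*a)
(-339 - 133)*(f(K(-1, 0), -11) - 492) = (-339 - 133)*((6 - 6*(-1)) - 492) = -472*((6 + 6) - 492) = -472*(12 - 492) = -472*(-480) = 226560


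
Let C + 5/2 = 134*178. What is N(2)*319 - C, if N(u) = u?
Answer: -46423/2 ≈ -23212.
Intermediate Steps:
C = 47699/2 (C = -5/2 + 134*178 = -5/2 + 23852 = 47699/2 ≈ 23850.)
N(2)*319 - C = 2*319 - 1*47699/2 = 638 - 47699/2 = -46423/2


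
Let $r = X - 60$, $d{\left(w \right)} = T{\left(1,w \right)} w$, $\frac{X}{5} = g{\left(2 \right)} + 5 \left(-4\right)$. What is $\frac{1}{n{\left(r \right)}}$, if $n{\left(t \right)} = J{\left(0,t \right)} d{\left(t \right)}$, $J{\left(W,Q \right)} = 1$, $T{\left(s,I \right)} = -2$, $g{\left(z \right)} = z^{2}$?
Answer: $\frac{1}{280} \approx 0.0035714$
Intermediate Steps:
$X = -80$ ($X = 5 \left(2^{2} + 5 \left(-4\right)\right) = 5 \left(4 - 20\right) = 5 \left(-16\right) = -80$)
$d{\left(w \right)} = - 2 w$
$r = -140$ ($r = -80 - 60 = -140$)
$n{\left(t \right)} = - 2 t$ ($n{\left(t \right)} = 1 \left(- 2 t\right) = - 2 t$)
$\frac{1}{n{\left(r \right)}} = \frac{1}{\left(-2\right) \left(-140\right)} = \frac{1}{280}$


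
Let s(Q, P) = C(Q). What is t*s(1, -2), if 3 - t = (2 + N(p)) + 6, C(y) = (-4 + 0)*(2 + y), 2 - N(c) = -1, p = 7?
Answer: 96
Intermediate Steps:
N(c) = 3 (N(c) = 2 - 1*(-1) = 2 + 1 = 3)
C(y) = -8 - 4*y (C(y) = -4*(2 + y) = -8 - 4*y)
s(Q, P) = -8 - 4*Q
t = -8 (t = 3 - ((2 + 3) + 6) = 3 - (5 + 6) = 3 - 1*11 = 3 - 11 = -8)
t*s(1, -2) = -8*(-8 - 4*1) = -8*(-8 - 4) = -8*(-12) = 96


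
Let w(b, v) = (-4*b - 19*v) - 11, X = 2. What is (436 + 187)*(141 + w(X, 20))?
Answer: -160734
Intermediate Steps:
w(b, v) = -11 - 19*v - 4*b (w(b, v) = (-19*v - 4*b) - 11 = -11 - 19*v - 4*b)
(436 + 187)*(141 + w(X, 20)) = (436 + 187)*(141 + (-11 - 19*20 - 4*2)) = 623*(141 + (-11 - 380 - 8)) = 623*(141 - 399) = 623*(-258) = -160734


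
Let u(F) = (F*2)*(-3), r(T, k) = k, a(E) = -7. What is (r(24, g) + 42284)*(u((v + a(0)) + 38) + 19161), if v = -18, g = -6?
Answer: 806791074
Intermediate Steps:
u(F) = -6*F (u(F) = (2*F)*(-3) = -6*F)
(r(24, g) + 42284)*(u((v + a(0)) + 38) + 19161) = (-6 + 42284)*(-6*((-18 - 7) + 38) + 19161) = 42278*(-6*(-25 + 38) + 19161) = 42278*(-6*13 + 19161) = 42278*(-78 + 19161) = 42278*19083 = 806791074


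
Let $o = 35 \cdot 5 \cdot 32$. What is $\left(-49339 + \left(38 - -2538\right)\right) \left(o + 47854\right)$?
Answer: $-2499669402$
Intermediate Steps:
$o = 5600$ ($o = 175 \cdot 32 = 5600$)
$\left(-49339 + \left(38 - -2538\right)\right) \left(o + 47854\right) = \left(-49339 + \left(38 - -2538\right)\right) \left(5600 + 47854\right) = \left(-49339 + \left(38 + 2538\right)\right) 53454 = \left(-49339 + 2576\right) 53454 = \left(-46763\right) 53454 = -2499669402$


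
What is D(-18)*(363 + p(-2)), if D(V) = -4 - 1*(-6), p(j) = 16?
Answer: 758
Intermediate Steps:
D(V) = 2 (D(V) = -4 + 6 = 2)
D(-18)*(363 + p(-2)) = 2*(363 + 16) = 2*379 = 758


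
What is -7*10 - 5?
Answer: -75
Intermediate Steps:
-7*10 - 5 = -70 - 5 = -75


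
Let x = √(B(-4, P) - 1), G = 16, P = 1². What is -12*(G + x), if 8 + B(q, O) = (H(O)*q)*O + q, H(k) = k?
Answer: -192 - 12*I*√17 ≈ -192.0 - 49.477*I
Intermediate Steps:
P = 1
B(q, O) = -8 + q + q*O² (B(q, O) = -8 + ((O*q)*O + q) = -8 + (q*O² + q) = -8 + (q + q*O²) = -8 + q + q*O²)
x = I*√17 (x = √((-8 - 4 - 4*1²) - 1) = √((-8 - 4 - 4*1) - 1) = √((-8 - 4 - 4) - 1) = √(-16 - 1) = √(-17) = I*√17 ≈ 4.1231*I)
-12*(G + x) = -12*(16 + I*√17) = -192 - 12*I*√17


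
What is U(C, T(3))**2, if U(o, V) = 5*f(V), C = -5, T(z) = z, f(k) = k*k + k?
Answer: 3600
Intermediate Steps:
f(k) = k + k**2 (f(k) = k**2 + k = k + k**2)
U(o, V) = 5*V*(1 + V) (U(o, V) = 5*(V*(1 + V)) = 5*V*(1 + V))
U(C, T(3))**2 = (5*3*(1 + 3))**2 = (5*3*4)**2 = 60**2 = 3600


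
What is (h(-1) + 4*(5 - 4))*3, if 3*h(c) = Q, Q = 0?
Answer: 12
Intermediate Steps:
h(c) = 0 (h(c) = (⅓)*0 = 0)
(h(-1) + 4*(5 - 4))*3 = (0 + 4*(5 - 4))*3 = (0 + 4*1)*3 = (0 + 4)*3 = 4*3 = 12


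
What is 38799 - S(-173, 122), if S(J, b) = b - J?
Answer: 38504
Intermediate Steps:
38799 - S(-173, 122) = 38799 - (122 - 1*(-173)) = 38799 - (122 + 173) = 38799 - 1*295 = 38799 - 295 = 38504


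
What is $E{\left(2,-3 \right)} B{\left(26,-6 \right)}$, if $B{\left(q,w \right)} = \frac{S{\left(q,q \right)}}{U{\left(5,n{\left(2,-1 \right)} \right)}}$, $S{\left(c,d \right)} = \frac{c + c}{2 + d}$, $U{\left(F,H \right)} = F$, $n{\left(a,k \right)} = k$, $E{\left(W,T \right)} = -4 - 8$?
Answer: $- \frac{156}{35} \approx -4.4571$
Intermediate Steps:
$E{\left(W,T \right)} = -12$ ($E{\left(W,T \right)} = -4 - 8 = -12$)
$S{\left(c,d \right)} = \frac{2 c}{2 + d}$
$B{\left(q,w \right)} = \frac{2 q}{5 \left(2 + q\right)}$ ($B{\left(q,w \right)} = \frac{2 q \frac{1}{2 + q}}{5} = \frac{2 q}{2 + q} \frac{1}{5} = \frac{2 q}{5 \left(2 + q\right)}$)
$E{\left(2,-3 \right)} B{\left(26,-6 \right)} = - 12 \cdot \frac{2}{5} \cdot 26 \frac{1}{2 + 26} = - 12 \cdot \frac{2}{5} \cdot 26 \cdot \frac{1}{28} = \left(-12\right) \frac{13}{35} = - \frac{156}{35}$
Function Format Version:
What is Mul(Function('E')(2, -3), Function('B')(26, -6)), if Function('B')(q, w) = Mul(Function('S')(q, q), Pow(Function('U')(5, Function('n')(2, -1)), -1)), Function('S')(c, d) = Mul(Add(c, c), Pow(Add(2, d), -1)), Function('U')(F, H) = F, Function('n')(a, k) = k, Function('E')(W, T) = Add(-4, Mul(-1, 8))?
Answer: Rational(-156, 35) ≈ -4.4571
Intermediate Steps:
Function('E')(W, T) = -12 (Function('E')(W, T) = Add(-4, -8) = -12)
Function('S')(c, d) = Mul(2, c, Pow(Add(2, d), -1)) (Function('S')(c, d) = Mul(Mul(2, c), Pow(Add(2, d), -1)) = Mul(2, c, Pow(Add(2, d), -1)))
Function('B')(q, w) = Mul(Rational(2, 5), q, Pow(Add(2, q), -1)) (Function('B')(q, w) = Mul(Mul(2, q, Pow(Add(2, q), -1)), Pow(5, -1)) = Mul(Mul(2, q, Pow(Add(2, q), -1)), Rational(1, 5)) = Mul(Rational(2, 5), q, Pow(Add(2, q), -1)))
Mul(Function('E')(2, -3), Function('B')(26, -6)) = Mul(-12, Mul(Rational(2, 5), 26, Pow(Add(2, 26), -1))) = Mul(-12, Mul(Rational(2, 5), 26, Pow(28, -1))) = Mul(-12, Mul(Rational(2, 5), 26, Rational(1, 28))) = Mul(-12, Rational(13, 35)) = Rational(-156, 35)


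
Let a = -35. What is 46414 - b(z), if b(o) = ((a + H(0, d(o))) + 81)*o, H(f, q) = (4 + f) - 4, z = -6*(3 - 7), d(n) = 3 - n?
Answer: 45310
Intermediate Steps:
z = 24 (z = -6*(-4) = 24)
H(f, q) = f
b(o) = 46*o (b(o) = ((-35 + 0) + 81)*o = (-35 + 81)*o = 46*o)
46414 - b(z) = 46414 - 46*24 = 46414 - 1*1104 = 46414 - 1104 = 45310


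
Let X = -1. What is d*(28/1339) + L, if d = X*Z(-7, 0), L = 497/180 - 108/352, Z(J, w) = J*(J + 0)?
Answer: 7580621/5302440 ≈ 1.4296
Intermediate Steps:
Z(J, w) = J² (Z(J, w) = J*J = J²)
L = 9719/3960 (L = 497*(1/180) - 108*1/352 = 497/180 - 27/88 = 9719/3960 ≈ 2.4543)
d = -49 (d = -1*(-7)² = -1*49 = -49)
d*(28/1339) + L = -1372/1339 + 9719/3960 = 7580621/5302440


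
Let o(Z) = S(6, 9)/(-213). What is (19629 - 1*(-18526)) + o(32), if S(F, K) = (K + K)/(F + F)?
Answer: 5418009/142 ≈ 38155.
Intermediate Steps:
S(F, K) = K/F (S(F, K) = (2*K)/((2*F)) = (2*K)*(1/(2*F)) = K/F)
o(Z) = -1/142 (o(Z) = (9/6)/(-213) = (9*(⅙))*(-1/213) = (3/2)*(-1/213) = -1/142)
(19629 - 1*(-18526)) + o(32) = (19629 - 1*(-18526)) - 1/142 = (19629 + 18526) - 1/142 = 38155 - 1/142 = 5418009/142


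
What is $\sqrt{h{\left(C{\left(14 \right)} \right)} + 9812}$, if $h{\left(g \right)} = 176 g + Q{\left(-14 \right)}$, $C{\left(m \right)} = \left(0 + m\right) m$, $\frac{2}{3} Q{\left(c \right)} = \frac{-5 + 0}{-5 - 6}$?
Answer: $\frac{\sqrt{21445402}}{22} \approx 210.5$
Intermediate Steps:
$Q{\left(c \right)} = \frac{15}{22}$ ($Q{\left(c \right)} = \frac{3 \frac{-5 + 0}{-5 - 6}}{2} = \frac{3 \left(- \frac{5}{-11}\right)}{2} = \frac{3 \left(\left(-5\right) \left(- \frac{1}{11}\right)\right)}{2} = \frac{3}{2} \cdot \frac{5}{11} = \frac{15}{22}$)
$C{\left(m \right)} = m^{2}$ ($C{\left(m \right)} = m m = m^{2}$)
$h{\left(g \right)} = \frac{15}{22} + 176 g$ ($h{\left(g \right)} = 176 g + \frac{15}{22} = \frac{15}{22} + 176 g$)
$\sqrt{h{\left(C{\left(14 \right)} \right)} + 9812} = \sqrt{\left(\frac{15}{22} + 176 \cdot 14^{2}\right) + 9812} = \sqrt{\left(\frac{15}{22} + 176 \cdot 196\right) + 9812} = \sqrt{\left(\frac{15}{22} + 34496\right) + 9812} = \sqrt{\frac{758927}{22} + 9812} = \sqrt{\frac{974791}{22}} = \frac{\sqrt{21445402}}{22}$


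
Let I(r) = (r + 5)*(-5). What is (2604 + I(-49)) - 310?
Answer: 2514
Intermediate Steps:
I(r) = -25 - 5*r (I(r) = (5 + r)*(-5) = -25 - 5*r)
(2604 + I(-49)) - 310 = (2604 + (-25 - 5*(-49))) - 310 = (2604 + (-25 + 245)) - 310 = (2604 + 220) - 310 = 2824 - 310 = 2514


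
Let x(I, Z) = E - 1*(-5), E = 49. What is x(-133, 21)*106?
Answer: 5724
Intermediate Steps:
x(I, Z) = 54 (x(I, Z) = 49 - 1*(-5) = 49 + 5 = 54)
x(-133, 21)*106 = 54*106 = 5724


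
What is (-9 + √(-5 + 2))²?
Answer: (9 - I*√3)² ≈ 78.0 - 31.177*I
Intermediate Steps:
(-9 + √(-5 + 2))² = (-9 + √(-3))² = (-9 + I*√3)²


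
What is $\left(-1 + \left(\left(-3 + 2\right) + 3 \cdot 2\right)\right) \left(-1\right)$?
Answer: $-4$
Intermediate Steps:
$\left(-1 + \left(\left(-3 + 2\right) + 3 \cdot 2\right)\right) \left(-1\right) = \left(-1 + \left(-1 + 6\right)\right) \left(-1\right) = \left(-1 + 5\right) \left(-1\right) = 4 \left(-1\right) = -4$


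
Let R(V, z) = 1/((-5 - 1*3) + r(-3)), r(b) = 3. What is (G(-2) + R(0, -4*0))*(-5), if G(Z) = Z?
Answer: 11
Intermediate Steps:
R(V, z) = -⅕ (R(V, z) = 1/((-5 - 1*3) + 3) = 1/((-5 - 3) + 3) = 1/(-8 + 3) = 1/(-5) = -⅕)
(G(-2) + R(0, -4*0))*(-5) = (-2 - ⅕)*(-5) = -11/5*(-5) = 11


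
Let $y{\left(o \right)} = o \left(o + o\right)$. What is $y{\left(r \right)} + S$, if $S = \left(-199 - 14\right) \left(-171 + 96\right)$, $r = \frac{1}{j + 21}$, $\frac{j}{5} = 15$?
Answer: $\frac{73612801}{4608} \approx 15975.0$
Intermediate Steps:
$j = 75$ ($j = 5 \cdot 15 = 75$)
$r = \frac{1}{96}$ ($r = \frac{1}{75 + 21} = \frac{1}{96} \approx 0.010417$)
$y{\left(o \right)} = 2 o^{2}$ ($y{\left(o \right)} = o 2 o = 2 o^{2}$)
$S = 15975$ ($S = \left(-213\right) \left(-75\right) = 15975$)
$y{\left(r \right)} + S = \frac{2}{9216} + 15975 = 2 \cdot \frac{1}{9216} + 15975 = \frac{1}{4608} + 15975 = \frac{73612801}{4608}$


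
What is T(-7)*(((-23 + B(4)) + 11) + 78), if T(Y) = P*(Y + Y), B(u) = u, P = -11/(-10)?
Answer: -1078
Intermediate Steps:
P = 11/10 (P = -11*(-⅒) = 11/10 ≈ 1.1000)
T(Y) = 11*Y/5 (T(Y) = 11*(Y + Y)/10 = 11*(2*Y)/10 = 11*Y/5)
T(-7)*(((-23 + B(4)) + 11) + 78) = ((11/5)*(-7))*(((-23 + 4) + 11) + 78) = -77*((-19 + 11) + 78)/5 = -77*(-8 + 78)/5 = -77/5*70 = -1078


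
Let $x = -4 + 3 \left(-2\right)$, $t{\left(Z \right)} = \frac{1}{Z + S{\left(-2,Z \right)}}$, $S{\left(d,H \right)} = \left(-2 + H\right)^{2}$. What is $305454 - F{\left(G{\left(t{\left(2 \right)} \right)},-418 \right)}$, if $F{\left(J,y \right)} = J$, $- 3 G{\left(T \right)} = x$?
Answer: $\frac{916352}{3} \approx 3.0545 \cdot 10^{5}$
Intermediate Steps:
$t{\left(Z \right)} = \frac{1}{Z + \left(-2 + Z\right)^{2}}$
$x = -10$ ($x = -4 - 6 = -10$)
$G{\left(T \right)} = \frac{10}{3}$ ($G{\left(T \right)} = \left(- \frac{1}{3}\right) \left(-10\right) = \frac{10}{3}$)
$305454 - F{\left(G{\left(t{\left(2 \right)} \right)},-418 \right)} = 305454 - \frac{10}{3} = \frac{916352}{3}$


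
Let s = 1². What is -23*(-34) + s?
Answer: 783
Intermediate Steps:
s = 1
-23*(-34) + s = -23*(-34) + 1 = 782 + 1 = 783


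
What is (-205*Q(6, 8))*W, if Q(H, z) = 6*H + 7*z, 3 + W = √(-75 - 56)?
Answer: 56580 - 18860*I*√131 ≈ 56580.0 - 2.1586e+5*I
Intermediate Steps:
W = -3 + I*√131 (W = -3 + √(-75 - 56) = -3 + √(-131) = -3 + I*√131 ≈ -3.0 + 11.446*I)
(-205*Q(6, 8))*W = (-205*(6*6 + 7*8))*(-3 + I*√131) = (-205*(36 + 56))*(-3 + I*√131) = (-205*92)*(-3 + I*√131) = -18860*(-3 + I*√131) = 56580 - 18860*I*√131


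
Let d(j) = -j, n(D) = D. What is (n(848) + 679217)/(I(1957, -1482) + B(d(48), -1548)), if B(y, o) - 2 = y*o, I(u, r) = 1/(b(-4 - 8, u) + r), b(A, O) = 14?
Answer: 998335420/109081207 ≈ 9.1522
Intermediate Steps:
I(u, r) = 1/(14 + r)
B(y, o) = 2 + o*y (B(y, o) = 2 + y*o = 2 + o*y)
(n(848) + 679217)/(I(1957, -1482) + B(d(48), -1548)) = (848 + 679217)/(1/(14 - 1482) + (2 - (-1548)*48)) = 680065/(1/(-1468) + (2 - 1548*(-48))) = 680065/(-1/1468 + (2 + 74304)) = 680065/(-1/1468 + 74306) = 680065/(109081207/1468) = 680065*(1468/109081207) = 998335420/109081207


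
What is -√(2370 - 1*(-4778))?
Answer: -2*√1787 ≈ -84.546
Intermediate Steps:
-√(2370 - 1*(-4778)) = -√(2370 + 4778) = -√7148 = -2*√1787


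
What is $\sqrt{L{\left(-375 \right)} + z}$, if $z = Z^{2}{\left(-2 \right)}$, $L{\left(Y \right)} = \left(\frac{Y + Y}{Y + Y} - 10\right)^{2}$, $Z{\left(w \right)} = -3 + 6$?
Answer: $3 \sqrt{10} \approx 9.4868$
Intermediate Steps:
$Z{\left(w \right)} = 3$
$L{\left(Y \right)} = 81$ ($L{\left(Y \right)} = \left(\frac{2 Y}{2 Y} - 10\right)^{2} = \left(2 Y \frac{1}{2 Y} - 10\right)^{2} = \left(1 - 10\right)^{2} = \left(-9\right)^{2} = 81$)
$z = 9$ ($z = 3^{2} = 9$)
$\sqrt{L{\left(-375 \right)} + z} = \sqrt{81 + 9} = \sqrt{90} = 3 \sqrt{10}$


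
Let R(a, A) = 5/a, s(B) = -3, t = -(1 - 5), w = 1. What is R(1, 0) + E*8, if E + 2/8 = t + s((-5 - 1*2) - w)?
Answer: 11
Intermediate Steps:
t = 4 (t = -1*(-4) = 4)
E = ¾ (E = -¼ + (4 - 3) = -¼ + 1 = ¾ ≈ 0.75000)
R(1, 0) + E*8 = 5/1 + (¾)*8 = 5*1 + 6 = 5 + 6 = 11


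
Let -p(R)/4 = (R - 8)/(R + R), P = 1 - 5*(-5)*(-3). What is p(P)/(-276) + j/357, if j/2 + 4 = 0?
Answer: -8737/607614 ≈ -0.014379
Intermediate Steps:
P = -74 (P = 1 + 25*(-3) = 1 - 75 = -74)
p(R) = -2*(-8 + R)/R (p(R) = -4*(R - 8)/(R + R) = -4*(-8 + R)/(2*R) = -4*(-8 + R)*1/(2*R) = -2*(-8 + R)/R)
j = -8 (j = -8 + 2*0 = -8 + 0 = -8)
p(P)/(-276) + j/357 = (-2 + 16/(-74))/(-276) - 8/357 = (-2 + 16*(-1/74))*(-1/276) - 8*1/357 = (-2 - 8/37)*(-1/276) - 8/357 = -82/37*(-1/276) - 8/357 = 41/5106 - 8/357 = -8737/607614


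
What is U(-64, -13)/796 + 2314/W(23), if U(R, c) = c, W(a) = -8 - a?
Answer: -1842347/24676 ≈ -74.661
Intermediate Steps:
U(-64, -13)/796 + 2314/W(23) = -13/796 + 2314/(-8 - 1*23) = -13*1/796 + 2314/(-8 - 23) = -13/796 + 2314/(-31) = -13/796 + 2314*(-1/31) = -13/796 - 2314/31 = -1842347/24676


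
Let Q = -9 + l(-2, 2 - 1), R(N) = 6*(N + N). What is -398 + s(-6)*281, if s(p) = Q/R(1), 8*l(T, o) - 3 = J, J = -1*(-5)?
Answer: -1756/3 ≈ -585.33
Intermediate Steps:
J = 5
R(N) = 12*N (R(N) = 6*(2*N) = 12*N)
l(T, o) = 1 (l(T, o) = 3/8 + (⅛)*5 = 3/8 + 5/8 = 1)
Q = -8 (Q = -9 + 1 = -8)
s(p) = -⅔ (s(p) = -8/(12*1) = -8/12 = -8*1/12 = -⅔)
-398 + s(-6)*281 = -398 - ⅔*281 = -398 - 562/3 = -1756/3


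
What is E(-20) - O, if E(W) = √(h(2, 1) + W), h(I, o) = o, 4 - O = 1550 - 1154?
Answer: 392 + I*√19 ≈ 392.0 + 4.3589*I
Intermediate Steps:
O = -392 (O = 4 - (1550 - 1154) = 4 - 1*396 = 4 - 396 = -392)
E(W) = √(1 + W)
E(-20) - O = √(1 - 20) - 1*(-392) = √(-19) + 392 = I*√19 + 392 = 392 + I*√19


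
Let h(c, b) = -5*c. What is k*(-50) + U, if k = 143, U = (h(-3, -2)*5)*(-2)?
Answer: -7300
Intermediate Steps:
U = -150 (U = (-5*(-3)*5)*(-2) = (15*5)*(-2) = 75*(-2) = -150)
k*(-50) + U = 143*(-50) - 150 = -7150 - 150 = -7300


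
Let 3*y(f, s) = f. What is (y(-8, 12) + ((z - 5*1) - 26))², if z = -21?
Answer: 26896/9 ≈ 2988.4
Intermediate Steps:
y(f, s) = f/3
(y(-8, 12) + ((z - 5*1) - 26))² = ((⅓)*(-8) + ((-21 - 5*1) - 26))² = (-8/3 + ((-21 - 5) - 26))² = (-8/3 + (-26 - 26))² = (-8/3 - 52)² = (-164/3)² = 26896/9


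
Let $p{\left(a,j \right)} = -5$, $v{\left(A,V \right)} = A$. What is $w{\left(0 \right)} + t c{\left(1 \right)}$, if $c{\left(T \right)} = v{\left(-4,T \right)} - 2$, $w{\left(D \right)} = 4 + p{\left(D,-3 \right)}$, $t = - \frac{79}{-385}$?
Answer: $- \frac{859}{385} \approx -2.2312$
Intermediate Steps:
$t = \frac{79}{385}$ ($t = \left(-79\right) \left(- \frac{1}{385}\right) = \frac{79}{385} \approx 0.20519$)
$w{\left(D \right)} = -1$ ($w{\left(D \right)} = 4 - 5 = -1$)
$c{\left(T \right)} = -6$ ($c{\left(T \right)} = -4 - 2 = -6$)
$w{\left(0 \right)} + t c{\left(1 \right)} = -1 + \frac{79}{385} \left(-6\right) = -1 - \frac{474}{385} = - \frac{859}{385}$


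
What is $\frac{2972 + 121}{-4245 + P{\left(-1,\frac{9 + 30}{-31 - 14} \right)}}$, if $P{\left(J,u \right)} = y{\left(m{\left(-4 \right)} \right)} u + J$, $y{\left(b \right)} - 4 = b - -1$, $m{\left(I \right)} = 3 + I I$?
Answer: $- \frac{15465}{21334} \approx -0.7249$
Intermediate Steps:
$m{\left(I \right)} = 3 + I^{2}$
$y{\left(b \right)} = 5 + b$ ($y{\left(b \right)} = 4 + \left(b - -1\right) = 4 + \left(b + 1\right) = 4 + \left(1 + b\right) = 5 + b$)
$P{\left(J,u \right)} = J + 24 u$ ($P{\left(J,u \right)} = \left(5 + \left(3 + \left(-4\right)^{2}\right)\right) u + J = \left(5 + \left(3 + 16\right)\right) u + J = \left(5 + 19\right) u + J = 24 u + J = J + 24 u$)
$\frac{2972 + 121}{-4245 + P{\left(-1,\frac{9 + 30}{-31 - 14} \right)}} = \frac{2972 + 121}{-4245 + \left(-1 + 24 \frac{9 + 30}{-31 - 14}\right)} = \frac{3093}{-4245 + \left(-1 + 24 \frac{39}{-45}\right)} = \frac{3093}{-4245 + \left(-1 + 24 \cdot 39 \left(- \frac{1}{45}\right)\right)} = \frac{3093}{-4245 + \left(-1 + 24 \left(- \frac{13}{15}\right)\right)} = \frac{3093}{-4245 - \frac{109}{5}} = \frac{3093}{- \frac{21334}{5}} = 3093 \left(- \frac{5}{21334}\right) = - \frac{15465}{21334}$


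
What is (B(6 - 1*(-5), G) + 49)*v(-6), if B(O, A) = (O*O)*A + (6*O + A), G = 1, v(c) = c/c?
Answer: 237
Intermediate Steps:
v(c) = 1
B(O, A) = A + 6*O + A*O**2 (B(O, A) = O**2*A + (A + 6*O) = A*O**2 + (A + 6*O) = A + 6*O + A*O**2)
(B(6 - 1*(-5), G) + 49)*v(-6) = ((1 + 6*(6 - 1*(-5)) + 1*(6 - 1*(-5))**2) + 49)*1 = ((1 + 6*(6 + 5) + 1*(6 + 5)**2) + 49)*1 = ((1 + 6*11 + 1*11**2) + 49)*1 = ((1 + 66 + 1*121) + 49)*1 = ((1 + 66 + 121) + 49)*1 = (188 + 49)*1 = 237*1 = 237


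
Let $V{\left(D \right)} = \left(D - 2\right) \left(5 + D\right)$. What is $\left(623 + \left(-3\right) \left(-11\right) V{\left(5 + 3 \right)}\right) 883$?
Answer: $2822951$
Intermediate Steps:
$V{\left(D \right)} = \left(-2 + D\right) \left(5 + D\right)$
$\left(623 + \left(-3\right) \left(-11\right) V{\left(5 + 3 \right)}\right) 883 = \left(623 + \left(-3\right) \left(-11\right) \left(-10 + \left(5 + 3\right)^{2} + 3 \left(5 + 3\right)\right)\right) 883 = \left(623 + 33 \left(-10 + 8^{2} + 3 \cdot 8\right)\right) 883 = \left(623 + 33 \left(-10 + 64 + 24\right)\right) 883 = \left(623 + 33 \cdot 78\right) 883 = \left(623 + 2574\right) 883 = 3197 \cdot 883 = 2822951$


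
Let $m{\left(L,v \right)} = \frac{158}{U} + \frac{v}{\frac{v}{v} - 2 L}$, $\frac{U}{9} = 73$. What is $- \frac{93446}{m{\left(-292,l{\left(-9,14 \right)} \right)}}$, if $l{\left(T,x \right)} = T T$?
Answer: $- \frac{3990611430}{16183} \approx -2.4659 \cdot 10^{5}$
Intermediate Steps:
$U = 657$ ($U = 9 \cdot 73 = 657$)
$l{\left(T,x \right)} = T^{2}$
$m{\left(L,v \right)} = \frac{158}{657} + \frac{v}{1 - 2 L}$ ($m{\left(L,v \right)} = \frac{158}{657} + \frac{v}{\frac{v}{v} - 2 L} = 158 \cdot \frac{1}{657} + \frac{v}{1 - 2 L} = \frac{158}{657} + \frac{v}{1 - 2 L}$)
$- \frac{93446}{m{\left(-292,l{\left(-9,14 \right)} \right)}} = - \frac{93446}{\frac{1}{657} \frac{1}{-1 + 2 \left(-292\right)} \left(-158 - 657 \left(-9\right)^{2} + 316 \left(-292\right)\right)} = - \frac{93446}{\frac{1}{657} \frac{1}{-1 - 584} \left(-158 - 53217 - 92272\right)} = - \frac{93446}{\frac{1}{657} \frac{1}{-585} \left(-158 - 53217 - 92272\right)} = - \frac{93446}{\frac{1}{657} \left(- \frac{1}{585}\right) \left(-145647\right)} = - \frac{93446}{\frac{16183}{42705}} = \left(-93446\right) \frac{42705}{16183} = - \frac{3990611430}{16183}$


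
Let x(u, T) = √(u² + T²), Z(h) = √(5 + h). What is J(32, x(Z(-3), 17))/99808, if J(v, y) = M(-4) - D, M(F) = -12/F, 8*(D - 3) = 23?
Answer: -23/798464 ≈ -2.8805e-5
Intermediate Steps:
D = 47/8 (D = 3 + (⅛)*23 = 3 + 23/8 = 47/8 ≈ 5.8750)
x(u, T) = √(T² + u²)
J(v, y) = -23/8 (J(v, y) = -12/(-4) - 1*47/8 = -12*(-¼) - 47/8 = 3 - 47/8 = -23/8)
J(32, x(Z(-3), 17))/99808 = -23/8/99808 = -23/8*1/99808 = -23/798464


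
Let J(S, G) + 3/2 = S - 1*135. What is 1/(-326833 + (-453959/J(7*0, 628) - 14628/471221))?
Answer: -128643333/41617060419955 ≈ -3.0911e-6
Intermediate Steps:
J(S, G) = -273/2 + S (J(S, G) = -3/2 + (S - 1*135) = -3/2 + (S - 135) = -3/2 + (-135 + S) = -273/2 + S)
1/(-326833 + (-453959/J(7*0, 628) - 14628/471221)) = 1/(-326833 + (-453959/(-273/2 + 7*0) - 14628/471221)) = 1/(-326833 + (-453959/(-273/2 + 0) - 14628*1/471221)) = 1/(-326833 + (-453959/(-273/2) - 14628/471221)) = 1/(-326833 + (-453959*(-2/273) - 14628/471221)) = 1/(-326833 + (907918/273 - 14628/471221)) = 1/(-326833 + 427826034434/128643333) = 1/(-41617060419955/128643333) = -128643333/41617060419955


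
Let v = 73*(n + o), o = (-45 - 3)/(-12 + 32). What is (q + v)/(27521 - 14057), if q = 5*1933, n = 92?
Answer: 81029/67320 ≈ 1.2036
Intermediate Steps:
o = -12/5 (o = -48/20 = -48*1/20 = -12/5 ≈ -2.4000)
q = 9665
v = 32704/5 (v = 73*(92 - 12/5) = 73*(448/5) = 32704/5 ≈ 6540.8)
(q + v)/(27521 - 14057) = (9665 + 32704/5)/(27521 - 14057) = (81029/5)/13464 = (81029/5)*(1/13464) = 81029/67320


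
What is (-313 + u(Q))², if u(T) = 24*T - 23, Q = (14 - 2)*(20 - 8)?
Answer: 9734400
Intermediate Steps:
Q = 144 (Q = 12*12 = 144)
u(T) = -23 + 24*T
(-313 + u(Q))² = (-313 + (-23 + 24*144))² = (-313 + (-23 + 3456))² = (-313 + 3433)² = 3120² = 9734400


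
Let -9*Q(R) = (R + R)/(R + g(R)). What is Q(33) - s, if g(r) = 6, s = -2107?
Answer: 246497/117 ≈ 2106.8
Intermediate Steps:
Q(R) = -2*R/(9*(6 + R)) (Q(R) = -(R + R)/(9*(R + 6)) = -2*R/(9*(6 + R)))
Q(33) - s = -2*33/(54 + 9*33) - 1*(-2107) = -2*33/(54 + 297) + 2107 = -2*33/351 + 2107 = -2*33*1/351 + 2107 = -22/117 + 2107 = 246497/117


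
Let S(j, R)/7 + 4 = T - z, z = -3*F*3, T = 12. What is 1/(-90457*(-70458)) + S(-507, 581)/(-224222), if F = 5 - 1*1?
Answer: -981506461013/714530411814966 ≈ -0.0013736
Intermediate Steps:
F = 4 (F = 5 - 1 = 4)
z = -36 (z = -3*4*3 = -12*3 = -36)
S(j, R) = 308 (S(j, R) = -28 + 7*(12 - 1*(-36)) = -28 + 7*(12 + 36) = -28 + 7*48 = -28 + 336 = 308)
1/(-90457*(-70458)) + S(-507, 581)/(-224222) = 1/(-90457*(-70458)) + 308/(-224222) = -1/90457*(-1/70458) + 308*(-1/224222) = 1/6373419306 - 154/112111 = -981506461013/714530411814966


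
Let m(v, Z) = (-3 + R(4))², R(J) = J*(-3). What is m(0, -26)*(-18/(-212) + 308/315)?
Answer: 25345/106 ≈ 239.10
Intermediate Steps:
R(J) = -3*J
m(v, Z) = 225 (m(v, Z) = (-3 - 3*4)² = (-3 - 12)² = (-15)² = 225)
m(0, -26)*(-18/(-212) + 308/315) = 225*(-18/(-212) + 308/315) = 225*(-18*(-1/212) + 308*(1/315)) = 225*(9/106 + 44/45) = 225*(5069/4770) = 25345/106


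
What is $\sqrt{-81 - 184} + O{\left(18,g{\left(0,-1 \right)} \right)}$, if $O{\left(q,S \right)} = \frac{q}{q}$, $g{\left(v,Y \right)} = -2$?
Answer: $1 + i \sqrt{265} \approx 1.0 + 16.279 i$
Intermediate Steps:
$O{\left(q,S \right)} = 1$
$\sqrt{-81 - 184} + O{\left(18,g{\left(0,-1 \right)} \right)} = \sqrt{-81 - 184} + 1 = \sqrt{-265} + 1 = i \sqrt{265} + 1 = 1 + i \sqrt{265}$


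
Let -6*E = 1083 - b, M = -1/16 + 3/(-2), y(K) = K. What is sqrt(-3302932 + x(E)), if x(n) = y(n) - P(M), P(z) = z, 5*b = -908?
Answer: I*sqrt(11891308335)/60 ≈ 1817.5*I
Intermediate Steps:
M = -25/16 (M = -1*1/16 + 3*(-1/2) = -1/16 - 3/2 = -25/16 ≈ -1.5625)
b = -908/5 (b = (1/5)*(-908) = -908/5 ≈ -181.60)
E = -6323/30 (E = -(1083 - 1*(-908/5))/6 = -(1083 + 908/5)/6 = -1/6*6323/5 = -6323/30 ≈ -210.77)
x(n) = 25/16 + n (x(n) = n - 1*(-25/16) = n + 25/16 = 25/16 + n)
sqrt(-3302932 + x(E)) = sqrt(-3302932 + (25/16 - 6323/30)) = sqrt(-3302932 - 50209/240) = sqrt(-792753889/240) = I*sqrt(11891308335)/60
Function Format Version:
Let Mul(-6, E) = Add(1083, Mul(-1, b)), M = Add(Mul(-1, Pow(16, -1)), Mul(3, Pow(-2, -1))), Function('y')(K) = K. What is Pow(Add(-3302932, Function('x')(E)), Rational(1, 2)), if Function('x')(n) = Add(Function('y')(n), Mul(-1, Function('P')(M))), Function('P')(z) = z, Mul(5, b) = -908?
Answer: Mul(Rational(1, 60), I, Pow(11891308335, Rational(1, 2))) ≈ Mul(1817.5, I)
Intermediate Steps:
M = Rational(-25, 16) (M = Add(Mul(-1, Rational(1, 16)), Mul(3, Rational(-1, 2))) = Add(Rational(-1, 16), Rational(-3, 2)) = Rational(-25, 16) ≈ -1.5625)
b = Rational(-908, 5) (b = Mul(Rational(1, 5), -908) = Rational(-908, 5) ≈ -181.60)
E = Rational(-6323, 30) (E = Mul(Rational(-1, 6), Add(1083, Mul(-1, Rational(-908, 5)))) = Mul(Rational(-1, 6), Add(1083, Rational(908, 5))) = Mul(Rational(-1, 6), Rational(6323, 5)) = Rational(-6323, 30) ≈ -210.77)
Function('x')(n) = Add(Rational(25, 16), n) (Function('x')(n) = Add(n, Mul(-1, Rational(-25, 16))) = Add(n, Rational(25, 16)) = Add(Rational(25, 16), n))
Pow(Add(-3302932, Function('x')(E)), Rational(1, 2)) = Pow(Add(-3302932, Add(Rational(25, 16), Rational(-6323, 30))), Rational(1, 2)) = Pow(Add(-3302932, Rational(-50209, 240)), Rational(1, 2)) = Pow(Rational(-792753889, 240), Rational(1, 2)) = Mul(Rational(1, 60), I, Pow(11891308335, Rational(1, 2)))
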